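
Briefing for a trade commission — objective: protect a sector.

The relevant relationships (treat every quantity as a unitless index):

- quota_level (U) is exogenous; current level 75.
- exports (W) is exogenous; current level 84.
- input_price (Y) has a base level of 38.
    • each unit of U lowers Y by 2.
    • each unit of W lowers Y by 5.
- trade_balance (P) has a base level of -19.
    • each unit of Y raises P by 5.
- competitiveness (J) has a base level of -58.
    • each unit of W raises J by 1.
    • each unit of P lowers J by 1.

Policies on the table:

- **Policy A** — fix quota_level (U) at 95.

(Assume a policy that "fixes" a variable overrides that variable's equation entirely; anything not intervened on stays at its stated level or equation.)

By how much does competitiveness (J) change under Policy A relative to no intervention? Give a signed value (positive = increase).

Baseline:
  U = 75
  W = 84
  Y = 38 − 2·75 − 5·84 = -532
  P = -19 + 5·(-532) = -2679
  J = -58 + 84 − (-2679) = 2705
Policy A (U := 95):
  U = 95
  W = 84
  Y = 38 − 2·95 − 5·84 = -572
  P = -19 + 5·(-572) = -2879
  J = -58 + 84 − (-2879) = 2905
Change in J: 2905 − 2705 = 200

200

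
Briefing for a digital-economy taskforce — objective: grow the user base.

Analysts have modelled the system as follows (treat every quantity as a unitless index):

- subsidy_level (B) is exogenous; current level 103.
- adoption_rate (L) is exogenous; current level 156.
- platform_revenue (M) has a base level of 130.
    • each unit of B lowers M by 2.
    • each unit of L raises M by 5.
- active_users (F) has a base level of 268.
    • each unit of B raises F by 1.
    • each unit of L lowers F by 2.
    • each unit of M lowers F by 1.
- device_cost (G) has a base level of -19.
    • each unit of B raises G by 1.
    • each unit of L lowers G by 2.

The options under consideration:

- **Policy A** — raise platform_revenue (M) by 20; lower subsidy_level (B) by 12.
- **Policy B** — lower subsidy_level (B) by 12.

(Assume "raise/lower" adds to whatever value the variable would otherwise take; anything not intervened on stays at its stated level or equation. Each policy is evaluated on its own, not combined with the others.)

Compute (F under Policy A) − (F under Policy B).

-20

Policy A (M + 20, B − 12):
  B = 103 − 12 = 91
  L = 156
  M = 130 − 2·91 + 5·156 (+20 from intervention) = 748
  F = 268 + 91 − 2·156 − 748 = -701
Policy B (B − 12):
  B = 103 − 12 = 91
  L = 156
  M = 130 − 2·91 + 5·156 = 728
  F = 268 + 91 − 2·156 − 728 = -681
F: -701 − (-681) = -20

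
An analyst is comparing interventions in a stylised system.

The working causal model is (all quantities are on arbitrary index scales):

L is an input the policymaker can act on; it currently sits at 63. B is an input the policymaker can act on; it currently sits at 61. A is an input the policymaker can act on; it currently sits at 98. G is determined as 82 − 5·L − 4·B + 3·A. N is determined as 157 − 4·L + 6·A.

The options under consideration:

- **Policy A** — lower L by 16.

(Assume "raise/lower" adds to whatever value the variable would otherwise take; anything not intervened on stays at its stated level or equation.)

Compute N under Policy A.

557

Policy A (L − 16):
  L = 63 − 16 = 47
  A = 98
  N = 157 − 4·47 + 6·98 = 557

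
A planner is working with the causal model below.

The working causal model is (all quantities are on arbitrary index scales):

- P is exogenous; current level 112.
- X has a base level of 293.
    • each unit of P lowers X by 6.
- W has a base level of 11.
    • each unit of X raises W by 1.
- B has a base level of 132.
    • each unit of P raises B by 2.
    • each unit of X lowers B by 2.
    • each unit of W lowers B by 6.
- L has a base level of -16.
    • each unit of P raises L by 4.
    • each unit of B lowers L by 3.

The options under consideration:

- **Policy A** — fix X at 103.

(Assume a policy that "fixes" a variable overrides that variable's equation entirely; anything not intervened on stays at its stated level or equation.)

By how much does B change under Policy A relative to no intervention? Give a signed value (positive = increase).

Baseline:
  P = 112
  X = 293 − 6·112 = -379
  W = 11 + (-379) = -368
  B = 132 + 2·112 − 2·(-379) − 6·(-368) = 3322
Policy A (X := 103):
  P = 112
  X = 103
  W = 11 + 103 = 114
  B = 132 + 2·112 − 2·103 − 6·114 = -534
Change in B: -534 − 3322 = -3856

-3856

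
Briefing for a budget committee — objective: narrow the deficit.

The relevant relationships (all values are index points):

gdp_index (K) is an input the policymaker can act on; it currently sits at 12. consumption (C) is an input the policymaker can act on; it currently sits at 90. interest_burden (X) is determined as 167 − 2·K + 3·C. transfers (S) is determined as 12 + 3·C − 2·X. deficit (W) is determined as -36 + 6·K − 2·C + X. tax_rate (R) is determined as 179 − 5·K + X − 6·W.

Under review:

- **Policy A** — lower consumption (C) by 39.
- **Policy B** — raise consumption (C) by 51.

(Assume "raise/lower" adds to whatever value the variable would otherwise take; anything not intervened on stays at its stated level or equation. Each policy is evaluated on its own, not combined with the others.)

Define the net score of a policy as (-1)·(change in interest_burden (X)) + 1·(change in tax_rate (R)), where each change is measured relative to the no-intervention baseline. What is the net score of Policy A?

234

Baseline:
  K = 12
  C = 90
  X = 167 − 2·12 + 3·90 = 413
  W = -36 + 6·12 − 2·90 + 413 = 269
  R = 179 − 5·12 + 413 − 6·269 = -1082
Policy A (C − 39):
  K = 12
  C = 90 − 39 = 51
  X = 167 − 2·12 + 3·51 = 296
  W = -36 + 6·12 − 2·51 + 296 = 230
  R = 179 − 5·12 + 296 − 6·230 = -965
ΔX = 296 − 413 = -117; ΔR = -965 − (-1082) = 117
Score = (-1)·(-117) + 1·117 = 234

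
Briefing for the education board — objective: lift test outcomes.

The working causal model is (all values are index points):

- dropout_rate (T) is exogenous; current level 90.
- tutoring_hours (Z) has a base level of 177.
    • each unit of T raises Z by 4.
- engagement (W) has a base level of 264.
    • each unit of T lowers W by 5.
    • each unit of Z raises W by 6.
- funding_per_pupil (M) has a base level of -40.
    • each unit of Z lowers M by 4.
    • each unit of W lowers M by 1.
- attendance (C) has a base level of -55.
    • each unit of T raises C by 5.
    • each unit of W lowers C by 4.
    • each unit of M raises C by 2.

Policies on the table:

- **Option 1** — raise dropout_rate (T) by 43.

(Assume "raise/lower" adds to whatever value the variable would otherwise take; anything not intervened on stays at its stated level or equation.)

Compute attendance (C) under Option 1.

Option 1 (T + 43):
  T = 90 + 43 = 133
  Z = 177 + 4·133 = 709
  W = 264 − 5·133 + 6·709 = 3853
  M = -40 − 4·709 − 3853 = -6729
  C = -55 + 5·133 − 4·3853 + 2·(-6729) = -28260

-28260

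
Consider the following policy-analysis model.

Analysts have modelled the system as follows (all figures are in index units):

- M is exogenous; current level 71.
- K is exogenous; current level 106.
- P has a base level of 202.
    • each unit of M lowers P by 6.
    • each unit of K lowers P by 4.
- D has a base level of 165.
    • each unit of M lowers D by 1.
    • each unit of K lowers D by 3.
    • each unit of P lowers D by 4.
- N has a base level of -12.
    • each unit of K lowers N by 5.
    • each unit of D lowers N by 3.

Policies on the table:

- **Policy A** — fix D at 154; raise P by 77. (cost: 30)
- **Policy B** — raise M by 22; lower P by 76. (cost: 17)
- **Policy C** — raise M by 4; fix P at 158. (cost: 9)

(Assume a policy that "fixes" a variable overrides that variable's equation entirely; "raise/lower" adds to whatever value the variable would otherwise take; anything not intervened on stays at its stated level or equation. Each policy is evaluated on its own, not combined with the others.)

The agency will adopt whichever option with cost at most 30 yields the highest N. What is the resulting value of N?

2038

Policy A (D := 154, P + 77):
  M = 71
  K = 106
  P = 202 − 6·71 − 4·106 (+77 from intervention) = -571
  D = 154
  N = -12 − 5·106 − 3·154 = -1004
Policy B (M + 22, P − 76):
  M = 71 + 22 = 93
  K = 106
  P = 202 − 6·93 − 4·106 (−76 from intervention) = -856
  D = 165 − 93 − 3·106 − 4·(-856) = 3178
  N = -12 − 5·106 − 3·3178 = -10076
Policy C (M + 4, P := 158):
  M = 71 + 4 = 75
  K = 106
  P = 158
  D = 165 − 75 − 3·106 − 4·158 = -860
  N = -12 − 5·106 − 3·(-860) = 2038
Comparing — Policy A: N=-1004, Policy B: N=-10076, Policy C: N=2038. Highest is 2038 (Policy C).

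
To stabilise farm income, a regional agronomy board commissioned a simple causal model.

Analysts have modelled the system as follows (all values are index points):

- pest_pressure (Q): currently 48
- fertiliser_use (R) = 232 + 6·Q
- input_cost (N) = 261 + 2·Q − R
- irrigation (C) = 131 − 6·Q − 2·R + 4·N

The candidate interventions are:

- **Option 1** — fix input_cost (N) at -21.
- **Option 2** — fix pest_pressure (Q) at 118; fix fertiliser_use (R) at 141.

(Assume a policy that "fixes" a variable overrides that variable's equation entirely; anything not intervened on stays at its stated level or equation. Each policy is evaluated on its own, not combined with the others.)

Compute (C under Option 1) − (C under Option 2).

-1846

Option 1 (N := -21):
  Q = 48
  R = 232 + 6·48 = 520
  N = -21
  C = 131 − 6·48 − 2·520 + 4·(-21) = -1281
Option 2 (Q := 118, R := 141):
  Q = 118
  R = 141
  N = 261 + 2·118 − 141 = 356
  C = 131 − 6·118 − 2·141 + 4·356 = 565
C: -1281 − 565 = -1846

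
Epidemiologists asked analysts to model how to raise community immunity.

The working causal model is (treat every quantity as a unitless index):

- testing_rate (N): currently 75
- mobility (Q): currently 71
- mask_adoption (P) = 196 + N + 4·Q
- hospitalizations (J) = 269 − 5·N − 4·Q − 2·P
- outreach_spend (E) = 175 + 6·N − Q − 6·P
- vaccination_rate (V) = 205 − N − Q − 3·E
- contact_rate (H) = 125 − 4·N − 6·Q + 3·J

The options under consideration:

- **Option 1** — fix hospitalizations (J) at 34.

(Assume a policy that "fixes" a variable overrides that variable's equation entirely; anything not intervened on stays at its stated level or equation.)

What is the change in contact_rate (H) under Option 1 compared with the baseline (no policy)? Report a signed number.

4602

Baseline:
  N = 75
  Q = 71
  P = 196 + 75 + 4·71 = 555
  J = 269 − 5·75 − 4·71 − 2·555 = -1500
  H = 125 − 4·75 − 6·71 + 3·(-1500) = -5101
Option 1 (J := 34):
  N = 75
  Q = 71
  P = 196 + 75 + 4·71 = 555
  J = 34
  H = 125 − 4·75 − 6·71 + 3·34 = -499
Change in H: -499 − (-5101) = 4602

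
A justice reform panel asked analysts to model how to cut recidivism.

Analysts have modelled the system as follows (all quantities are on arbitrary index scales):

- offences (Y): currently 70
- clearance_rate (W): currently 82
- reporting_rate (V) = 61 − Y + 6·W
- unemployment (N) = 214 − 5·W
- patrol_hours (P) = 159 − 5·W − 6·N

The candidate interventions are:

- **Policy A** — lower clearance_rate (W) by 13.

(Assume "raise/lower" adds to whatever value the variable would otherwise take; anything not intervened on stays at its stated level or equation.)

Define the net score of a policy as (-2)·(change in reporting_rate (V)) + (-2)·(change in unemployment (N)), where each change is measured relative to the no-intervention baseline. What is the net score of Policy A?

26

Baseline:
  Y = 70
  W = 82
  V = 61 − 70 + 6·82 = 483
  N = 214 − 5·82 = -196
Policy A (W − 13):
  Y = 70
  W = 82 − 13 = 69
  V = 61 − 70 + 6·69 = 405
  N = 214 − 5·69 = -131
ΔV = 405 − 483 = -78; ΔN = -131 − (-196) = 65
Score = (-2)·(-78) + (-2)·65 = 26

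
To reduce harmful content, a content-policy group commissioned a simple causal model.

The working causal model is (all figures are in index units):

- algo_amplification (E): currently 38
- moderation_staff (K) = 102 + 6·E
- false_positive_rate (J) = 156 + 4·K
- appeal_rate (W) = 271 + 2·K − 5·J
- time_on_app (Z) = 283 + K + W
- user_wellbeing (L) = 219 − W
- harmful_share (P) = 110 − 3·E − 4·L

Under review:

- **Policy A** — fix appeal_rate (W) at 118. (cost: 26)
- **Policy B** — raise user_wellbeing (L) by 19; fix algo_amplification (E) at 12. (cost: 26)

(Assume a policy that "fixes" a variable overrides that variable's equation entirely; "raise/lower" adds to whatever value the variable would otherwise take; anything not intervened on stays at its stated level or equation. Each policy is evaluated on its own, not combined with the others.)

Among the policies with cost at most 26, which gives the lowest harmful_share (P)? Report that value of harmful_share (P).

Policy A (W := 118):
  E = 38
  K = 102 + 6·38 = 330
  J = 156 + 4·330 = 1476
  W = 118
  L = 219 − 118 = 101
  P = 110 − 3·38 − 4·101 = -408
Policy B (L + 19, E := 12):
  E = 12
  K = 102 + 6·12 = 174
  J = 156 + 4·174 = 852
  W = 271 + 2·174 − 5·852 = -3641
  L = 219 − (-3641) (+19 from intervention) = 3879
  P = 110 − 3·12 − 4·3879 = -15442
Comparing — Policy A: P=-408, Policy B: P=-15442. Lowest is -15442 (Policy B).

-15442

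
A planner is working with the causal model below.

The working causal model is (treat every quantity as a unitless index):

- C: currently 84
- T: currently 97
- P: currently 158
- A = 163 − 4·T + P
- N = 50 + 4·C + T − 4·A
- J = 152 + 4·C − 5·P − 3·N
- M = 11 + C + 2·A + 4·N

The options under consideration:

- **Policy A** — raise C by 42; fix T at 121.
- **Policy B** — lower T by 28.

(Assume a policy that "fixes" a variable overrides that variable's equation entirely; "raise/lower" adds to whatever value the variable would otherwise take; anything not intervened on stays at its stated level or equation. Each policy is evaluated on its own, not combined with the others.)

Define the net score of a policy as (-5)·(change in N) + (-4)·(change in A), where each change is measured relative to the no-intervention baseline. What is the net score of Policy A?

Baseline:
  C = 84
  T = 97
  P = 158
  A = 163 − 4·97 + 158 = -67
  N = 50 + 4·84 + 97 − 4·(-67) = 751
Policy A (C + 42, T := 121):
  C = 84 + 42 = 126
  T = 121
  P = 158
  A = 163 − 4·121 + 158 = -163
  N = 50 + 4·126 + 121 − 4·(-163) = 1327
ΔN = 1327 − 751 = 576; ΔA = -163 − (-67) = -96
Score = (-5)·576 + (-4)·(-96) = -2496

-2496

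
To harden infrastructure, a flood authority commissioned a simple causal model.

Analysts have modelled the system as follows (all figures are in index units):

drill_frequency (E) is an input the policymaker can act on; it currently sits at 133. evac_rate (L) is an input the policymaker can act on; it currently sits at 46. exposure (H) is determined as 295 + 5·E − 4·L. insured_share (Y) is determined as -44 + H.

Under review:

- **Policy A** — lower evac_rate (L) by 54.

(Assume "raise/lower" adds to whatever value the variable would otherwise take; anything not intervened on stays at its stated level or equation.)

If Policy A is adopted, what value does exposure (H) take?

992

Policy A (L − 54):
  E = 133
  L = 46 − 54 = -8
  H = 295 + 5·133 − 4·(-8) = 992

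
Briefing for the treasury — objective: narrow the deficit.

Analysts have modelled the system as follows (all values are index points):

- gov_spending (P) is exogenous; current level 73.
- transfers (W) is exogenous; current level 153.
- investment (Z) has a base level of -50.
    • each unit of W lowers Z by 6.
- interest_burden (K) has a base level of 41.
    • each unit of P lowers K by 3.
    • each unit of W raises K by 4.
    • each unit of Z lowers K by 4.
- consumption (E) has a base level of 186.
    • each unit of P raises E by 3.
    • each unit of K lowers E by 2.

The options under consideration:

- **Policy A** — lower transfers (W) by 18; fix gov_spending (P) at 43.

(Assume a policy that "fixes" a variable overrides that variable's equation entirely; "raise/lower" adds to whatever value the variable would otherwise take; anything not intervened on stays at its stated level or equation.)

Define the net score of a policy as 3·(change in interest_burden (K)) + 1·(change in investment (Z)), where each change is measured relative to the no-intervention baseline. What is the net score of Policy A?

-1134

Baseline:
  P = 73
  W = 153
  Z = -50 − 6·153 = -968
  K = 41 − 3·73 + 4·153 − 4·(-968) = 4306
Policy A (W − 18, P := 43):
  P = 43
  W = 153 − 18 = 135
  Z = -50 − 6·135 = -860
  K = 41 − 3·43 + 4·135 − 4·(-860) = 3892
ΔK = 3892 − 4306 = -414; ΔZ = -860 − (-968) = 108
Score = 3·(-414) + 1·108 = -1134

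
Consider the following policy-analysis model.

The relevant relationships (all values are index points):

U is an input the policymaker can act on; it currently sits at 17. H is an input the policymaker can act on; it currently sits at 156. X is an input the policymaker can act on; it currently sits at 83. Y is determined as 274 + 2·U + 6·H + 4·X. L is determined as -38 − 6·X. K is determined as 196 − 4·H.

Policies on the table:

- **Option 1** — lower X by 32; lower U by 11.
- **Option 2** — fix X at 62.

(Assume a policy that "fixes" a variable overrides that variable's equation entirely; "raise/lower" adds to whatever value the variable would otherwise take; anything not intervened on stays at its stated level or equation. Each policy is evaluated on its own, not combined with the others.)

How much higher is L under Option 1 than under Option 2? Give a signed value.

Option 1 (X − 32, U − 11):
  X = 83 − 32 = 51
  L = -38 − 6·51 = -344
Option 2 (X := 62):
  X = 62
  L = -38 − 6·62 = -410
L: -344 − (-410) = 66

66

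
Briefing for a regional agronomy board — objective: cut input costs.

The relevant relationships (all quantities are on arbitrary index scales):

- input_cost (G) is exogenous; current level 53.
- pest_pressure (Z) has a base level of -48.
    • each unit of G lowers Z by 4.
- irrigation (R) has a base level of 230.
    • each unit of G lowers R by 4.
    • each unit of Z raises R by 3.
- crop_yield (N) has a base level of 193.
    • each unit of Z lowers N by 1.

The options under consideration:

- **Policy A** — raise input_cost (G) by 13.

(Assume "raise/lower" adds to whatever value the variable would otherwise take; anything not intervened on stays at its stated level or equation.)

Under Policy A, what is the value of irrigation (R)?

-970

Policy A (G + 13):
  G = 53 + 13 = 66
  Z = -48 − 4·66 = -312
  R = 230 − 4·66 + 3·(-312) = -970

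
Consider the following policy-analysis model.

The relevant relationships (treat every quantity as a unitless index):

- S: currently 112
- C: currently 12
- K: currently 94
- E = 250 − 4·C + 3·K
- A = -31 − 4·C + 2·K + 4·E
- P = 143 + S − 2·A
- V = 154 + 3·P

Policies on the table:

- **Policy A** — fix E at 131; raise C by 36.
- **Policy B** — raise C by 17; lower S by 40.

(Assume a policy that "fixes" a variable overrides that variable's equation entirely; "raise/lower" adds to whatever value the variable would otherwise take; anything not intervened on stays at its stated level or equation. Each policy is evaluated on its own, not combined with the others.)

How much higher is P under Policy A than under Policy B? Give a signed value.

Policy A (E := 131, C + 36):
  S = 112
  C = 12 + 36 = 48
  K = 94
  E = 131
  A = -31 − 4·48 + 2·94 + 4·131 = 489
  P = 143 + 112 − 2·489 = -723
Policy B (C + 17, S − 40):
  S = 112 − 40 = 72
  C = 12 + 17 = 29
  K = 94
  E = 250 − 4·29 + 3·94 = 416
  A = -31 − 4·29 + 2·94 + 4·416 = 1705
  P = 143 + 72 − 2·1705 = -3195
P: -723 − (-3195) = 2472

2472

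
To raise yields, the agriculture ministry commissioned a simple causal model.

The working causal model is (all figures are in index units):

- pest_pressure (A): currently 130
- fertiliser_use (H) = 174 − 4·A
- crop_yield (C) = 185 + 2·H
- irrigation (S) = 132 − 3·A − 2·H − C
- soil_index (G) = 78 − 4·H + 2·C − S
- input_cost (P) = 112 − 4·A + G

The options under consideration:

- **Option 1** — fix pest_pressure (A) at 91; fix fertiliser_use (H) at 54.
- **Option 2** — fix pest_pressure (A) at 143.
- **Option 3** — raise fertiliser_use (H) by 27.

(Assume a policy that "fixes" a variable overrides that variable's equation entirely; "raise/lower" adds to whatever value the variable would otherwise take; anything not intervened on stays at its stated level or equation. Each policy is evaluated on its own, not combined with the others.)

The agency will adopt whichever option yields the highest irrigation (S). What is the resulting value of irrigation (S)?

1110

Option 1 (A := 91, H := 54):
  A = 91
  H = 54
  C = 185 + 2·54 = 293
  S = 132 − 3·91 − 2·54 − 293 = -542
Option 2 (A := 143):
  A = 143
  H = 174 − 4·143 = -398
  C = 185 + 2·(-398) = -611
  S = 132 − 3·143 − 2·(-398) − (-611) = 1110
Option 3 (H + 27):
  A = 130
  H = 174 − 4·130 (+27 from intervention) = -319
  C = 185 + 2·(-319) = -453
  S = 132 − 3·130 − 2·(-319) − (-453) = 833
Comparing — Option 1: S=-542, Option 2: S=1110, Option 3: S=833. Highest is 1110 (Option 2).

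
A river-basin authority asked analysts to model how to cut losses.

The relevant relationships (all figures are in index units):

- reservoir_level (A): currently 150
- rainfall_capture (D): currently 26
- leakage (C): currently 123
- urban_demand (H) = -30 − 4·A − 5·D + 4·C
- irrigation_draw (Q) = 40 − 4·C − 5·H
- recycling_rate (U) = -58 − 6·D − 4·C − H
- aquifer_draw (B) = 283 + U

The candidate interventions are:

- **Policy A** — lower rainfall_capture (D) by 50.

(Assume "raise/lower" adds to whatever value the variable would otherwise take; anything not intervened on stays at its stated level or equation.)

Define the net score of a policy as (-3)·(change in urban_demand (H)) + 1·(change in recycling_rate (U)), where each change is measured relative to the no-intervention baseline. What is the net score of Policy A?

Baseline:
  A = 150
  D = 26
  C = 123
  H = -30 − 4·150 − 5·26 + 4·123 = -268
  U = -58 − 6·26 − 4·123 − (-268) = -438
Policy A (D − 50):
  A = 150
  D = 26 − 50 = -24
  C = 123
  H = -30 − 4·150 − 5·(-24) + 4·123 = -18
  U = -58 − 6·(-24) − 4·123 − (-18) = -388
ΔH = -18 − (-268) = 250; ΔU = -388 − (-438) = 50
Score = (-3)·250 + 1·50 = -700

-700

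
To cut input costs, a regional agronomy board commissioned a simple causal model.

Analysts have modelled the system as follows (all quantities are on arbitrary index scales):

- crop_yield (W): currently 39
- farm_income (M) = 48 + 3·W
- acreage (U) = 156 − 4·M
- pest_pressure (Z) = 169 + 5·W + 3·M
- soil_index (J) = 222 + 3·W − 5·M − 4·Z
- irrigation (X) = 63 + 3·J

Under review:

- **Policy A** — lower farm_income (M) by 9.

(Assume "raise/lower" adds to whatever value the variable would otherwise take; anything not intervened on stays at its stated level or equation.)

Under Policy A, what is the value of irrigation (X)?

Policy A (M − 9):
  W = 39
  M = 48 + 3·39 (−9 from intervention) = 156
  Z = 169 + 5·39 + 3·156 = 832
  J = 222 + 3·39 − 5·156 − 4·832 = -3769
  X = 63 + 3·(-3769) = -11244

-11244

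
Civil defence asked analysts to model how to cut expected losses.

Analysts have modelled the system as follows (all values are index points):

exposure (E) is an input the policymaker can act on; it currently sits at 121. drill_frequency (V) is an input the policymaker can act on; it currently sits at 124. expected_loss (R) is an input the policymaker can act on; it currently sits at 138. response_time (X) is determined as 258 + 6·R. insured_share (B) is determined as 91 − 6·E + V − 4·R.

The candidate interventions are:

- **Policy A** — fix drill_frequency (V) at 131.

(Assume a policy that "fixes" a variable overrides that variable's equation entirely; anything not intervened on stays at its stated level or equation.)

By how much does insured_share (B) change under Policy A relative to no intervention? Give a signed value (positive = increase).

Baseline:
  E = 121
  V = 124
  R = 138
  B = 91 − 6·121 + 124 − 4·138 = -1063
Policy A (V := 131):
  E = 121
  V = 131
  R = 138
  B = 91 − 6·121 + 131 − 4·138 = -1056
Change in B: -1056 − (-1063) = 7

7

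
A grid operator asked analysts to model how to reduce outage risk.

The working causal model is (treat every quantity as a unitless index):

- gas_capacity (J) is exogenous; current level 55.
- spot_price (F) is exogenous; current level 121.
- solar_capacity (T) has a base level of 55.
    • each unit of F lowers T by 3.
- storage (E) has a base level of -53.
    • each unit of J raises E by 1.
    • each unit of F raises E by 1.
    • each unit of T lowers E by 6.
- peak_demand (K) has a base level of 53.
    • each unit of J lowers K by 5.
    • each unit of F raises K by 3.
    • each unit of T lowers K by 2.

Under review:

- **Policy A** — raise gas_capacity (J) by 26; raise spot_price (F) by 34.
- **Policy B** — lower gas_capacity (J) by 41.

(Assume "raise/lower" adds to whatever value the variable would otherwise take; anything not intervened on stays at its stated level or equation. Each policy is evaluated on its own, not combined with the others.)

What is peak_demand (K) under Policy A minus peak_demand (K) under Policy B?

Policy A (J + 26, F + 34):
  J = 55 + 26 = 81
  F = 121 + 34 = 155
  T = 55 − 3·155 = -410
  K = 53 − 5·81 + 3·155 − 2·(-410) = 933
Policy B (J − 41):
  J = 55 − 41 = 14
  F = 121
  T = 55 − 3·121 = -308
  K = 53 − 5·14 + 3·121 − 2·(-308) = 962
K: 933 − 962 = -29

-29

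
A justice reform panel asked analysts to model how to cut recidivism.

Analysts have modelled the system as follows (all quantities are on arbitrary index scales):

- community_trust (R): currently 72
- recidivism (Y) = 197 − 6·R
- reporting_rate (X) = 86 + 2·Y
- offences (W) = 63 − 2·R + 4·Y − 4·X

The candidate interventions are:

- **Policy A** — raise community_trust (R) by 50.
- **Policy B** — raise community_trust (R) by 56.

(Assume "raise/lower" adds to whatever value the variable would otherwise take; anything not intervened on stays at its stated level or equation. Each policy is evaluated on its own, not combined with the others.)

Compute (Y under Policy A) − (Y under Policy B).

36

Policy A (R + 50):
  R = 72 + 50 = 122
  Y = 197 − 6·122 = -535
Policy B (R + 56):
  R = 72 + 56 = 128
  Y = 197 − 6·128 = -571
Y: -535 − (-571) = 36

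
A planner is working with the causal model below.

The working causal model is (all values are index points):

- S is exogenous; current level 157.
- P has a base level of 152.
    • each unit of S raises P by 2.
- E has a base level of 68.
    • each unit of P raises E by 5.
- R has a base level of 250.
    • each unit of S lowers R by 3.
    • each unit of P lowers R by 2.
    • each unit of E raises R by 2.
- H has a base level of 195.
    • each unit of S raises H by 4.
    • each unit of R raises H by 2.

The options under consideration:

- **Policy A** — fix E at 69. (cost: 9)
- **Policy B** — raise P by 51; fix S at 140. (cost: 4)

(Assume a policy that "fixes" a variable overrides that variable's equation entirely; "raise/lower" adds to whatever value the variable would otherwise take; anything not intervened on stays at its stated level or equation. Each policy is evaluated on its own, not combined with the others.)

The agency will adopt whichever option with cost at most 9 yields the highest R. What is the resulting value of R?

Policy A (E := 69):
  S = 157
  P = 152 + 2·157 = 466
  E = 69
  R = 250 − 3·157 − 2·466 + 2·69 = -1015
Policy B (P + 51, S := 140):
  S = 140
  P = 152 + 2·140 (+51 from intervention) = 483
  E = 68 + 5·483 = 2483
  R = 250 − 3·140 − 2·483 + 2·2483 = 3830
Comparing — Policy A: R=-1015, Policy B: R=3830. Highest is 3830 (Policy B).

3830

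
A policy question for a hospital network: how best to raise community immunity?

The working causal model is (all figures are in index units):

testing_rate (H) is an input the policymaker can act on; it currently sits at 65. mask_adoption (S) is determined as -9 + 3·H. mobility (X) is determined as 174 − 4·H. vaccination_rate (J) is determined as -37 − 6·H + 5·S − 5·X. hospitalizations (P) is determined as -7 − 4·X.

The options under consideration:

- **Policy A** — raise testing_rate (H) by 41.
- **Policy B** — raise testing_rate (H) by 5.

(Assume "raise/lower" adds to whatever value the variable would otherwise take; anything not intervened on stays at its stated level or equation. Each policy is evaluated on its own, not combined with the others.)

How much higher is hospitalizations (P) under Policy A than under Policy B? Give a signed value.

576

Policy A (H + 41):
  H = 65 + 41 = 106
  X = 174 − 4·106 = -250
  P = -7 − 4·(-250) = 993
Policy B (H + 5):
  H = 65 + 5 = 70
  X = 174 − 4·70 = -106
  P = -7 − 4·(-106) = 417
P: 993 − 417 = 576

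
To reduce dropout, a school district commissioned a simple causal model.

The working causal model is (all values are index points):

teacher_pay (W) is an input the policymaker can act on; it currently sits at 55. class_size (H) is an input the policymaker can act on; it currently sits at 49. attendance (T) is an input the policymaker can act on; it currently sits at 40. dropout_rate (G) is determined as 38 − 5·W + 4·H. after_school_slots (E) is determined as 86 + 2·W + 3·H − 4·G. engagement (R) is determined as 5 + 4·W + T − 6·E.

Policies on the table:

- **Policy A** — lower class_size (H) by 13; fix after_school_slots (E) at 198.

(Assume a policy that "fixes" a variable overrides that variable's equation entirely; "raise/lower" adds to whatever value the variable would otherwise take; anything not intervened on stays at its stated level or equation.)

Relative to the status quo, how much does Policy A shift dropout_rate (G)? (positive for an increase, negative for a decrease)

Baseline:
  W = 55
  H = 49
  G = 38 − 5·55 + 4·49 = -41
Policy A (H − 13, E := 198):
  W = 55
  H = 49 − 13 = 36
  G = 38 − 5·55 + 4·36 = -93
Change in G: -93 − (-41) = -52

-52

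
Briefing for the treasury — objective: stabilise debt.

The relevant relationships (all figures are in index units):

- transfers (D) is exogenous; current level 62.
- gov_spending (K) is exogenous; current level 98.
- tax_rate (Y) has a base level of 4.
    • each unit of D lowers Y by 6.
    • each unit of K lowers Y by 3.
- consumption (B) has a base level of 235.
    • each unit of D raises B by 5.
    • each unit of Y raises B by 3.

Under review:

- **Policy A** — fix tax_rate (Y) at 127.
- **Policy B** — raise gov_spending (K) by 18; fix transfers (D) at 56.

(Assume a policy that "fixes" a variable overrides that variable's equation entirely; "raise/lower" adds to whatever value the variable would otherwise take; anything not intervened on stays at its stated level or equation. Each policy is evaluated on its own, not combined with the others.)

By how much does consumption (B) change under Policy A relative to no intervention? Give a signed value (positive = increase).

Baseline:
  D = 62
  K = 98
  Y = 4 − 6·62 − 3·98 = -662
  B = 235 + 5·62 + 3·(-662) = -1441
Policy A (Y := 127):
  D = 62
  K = 98
  Y = 127
  B = 235 + 5·62 + 3·127 = 926
Change in B: 926 − (-1441) = 2367

2367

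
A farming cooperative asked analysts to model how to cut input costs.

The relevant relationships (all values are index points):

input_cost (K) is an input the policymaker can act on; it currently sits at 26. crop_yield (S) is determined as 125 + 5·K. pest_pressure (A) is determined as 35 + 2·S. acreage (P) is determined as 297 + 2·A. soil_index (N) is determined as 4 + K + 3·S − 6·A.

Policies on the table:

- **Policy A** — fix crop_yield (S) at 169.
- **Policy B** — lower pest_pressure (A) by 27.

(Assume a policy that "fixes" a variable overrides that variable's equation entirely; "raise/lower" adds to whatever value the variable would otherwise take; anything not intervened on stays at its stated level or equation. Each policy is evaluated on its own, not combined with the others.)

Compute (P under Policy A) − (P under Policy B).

-290

Policy A (S := 169):
  K = 26
  S = 169
  A = 35 + 2·169 = 373
  P = 297 + 2·373 = 1043
Policy B (A − 27):
  K = 26
  S = 125 + 5·26 = 255
  A = 35 + 2·255 (−27 from intervention) = 518
  P = 297 + 2·518 = 1333
P: 1043 − 1333 = -290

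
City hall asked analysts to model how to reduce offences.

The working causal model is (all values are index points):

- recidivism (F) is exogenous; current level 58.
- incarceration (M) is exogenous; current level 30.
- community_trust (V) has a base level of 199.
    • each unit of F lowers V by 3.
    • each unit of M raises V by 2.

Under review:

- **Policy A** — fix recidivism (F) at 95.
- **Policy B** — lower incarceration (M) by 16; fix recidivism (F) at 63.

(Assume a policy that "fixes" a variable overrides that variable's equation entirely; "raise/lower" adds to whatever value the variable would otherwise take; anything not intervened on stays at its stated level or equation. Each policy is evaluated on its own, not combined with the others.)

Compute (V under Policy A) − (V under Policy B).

-64

Policy A (F := 95):
  F = 95
  M = 30
  V = 199 − 3·95 + 2·30 = -26
Policy B (M − 16, F := 63):
  F = 63
  M = 30 − 16 = 14
  V = 199 − 3·63 + 2·14 = 38
V: -26 − 38 = -64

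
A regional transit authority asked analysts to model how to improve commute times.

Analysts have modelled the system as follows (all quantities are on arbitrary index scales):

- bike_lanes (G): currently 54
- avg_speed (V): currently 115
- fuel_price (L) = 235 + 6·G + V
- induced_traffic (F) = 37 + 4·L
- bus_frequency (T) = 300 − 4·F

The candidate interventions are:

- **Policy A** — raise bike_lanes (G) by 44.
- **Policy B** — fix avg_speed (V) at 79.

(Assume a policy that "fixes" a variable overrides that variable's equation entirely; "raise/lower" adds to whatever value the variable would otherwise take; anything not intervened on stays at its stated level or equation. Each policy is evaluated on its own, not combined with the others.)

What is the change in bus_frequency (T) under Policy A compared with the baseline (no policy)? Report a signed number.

-4224

Baseline:
  G = 54
  V = 115
  L = 235 + 6·54 + 115 = 674
  F = 37 + 4·674 = 2733
  T = 300 − 4·2733 = -10632
Policy A (G + 44):
  G = 54 + 44 = 98
  V = 115
  L = 235 + 6·98 + 115 = 938
  F = 37 + 4·938 = 3789
  T = 300 − 4·3789 = -14856
Change in T: -14856 − (-10632) = -4224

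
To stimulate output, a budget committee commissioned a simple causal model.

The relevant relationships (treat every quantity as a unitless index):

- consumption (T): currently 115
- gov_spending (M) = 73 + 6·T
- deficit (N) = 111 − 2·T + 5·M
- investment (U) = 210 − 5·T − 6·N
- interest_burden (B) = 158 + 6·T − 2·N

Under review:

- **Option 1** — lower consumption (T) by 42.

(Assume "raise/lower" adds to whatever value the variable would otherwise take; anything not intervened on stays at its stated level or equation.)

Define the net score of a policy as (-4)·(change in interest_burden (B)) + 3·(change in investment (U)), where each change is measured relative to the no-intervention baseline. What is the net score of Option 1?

13398

Baseline:
  T = 115
  M = 73 + 6·115 = 763
  N = 111 − 2·115 + 5·763 = 3696
  U = 210 − 5·115 − 6·3696 = -22541
  B = 158 + 6·115 − 2·3696 = -6544
Option 1 (T − 42):
  T = 115 − 42 = 73
  M = 73 + 6·73 = 511
  N = 111 − 2·73 + 5·511 = 2520
  U = 210 − 5·73 − 6·2520 = -15275
  B = 158 + 6·73 − 2·2520 = -4444
ΔB = -4444 − (-6544) = 2100; ΔU = -15275 − (-22541) = 7266
Score = (-4)·2100 + 3·7266 = 13398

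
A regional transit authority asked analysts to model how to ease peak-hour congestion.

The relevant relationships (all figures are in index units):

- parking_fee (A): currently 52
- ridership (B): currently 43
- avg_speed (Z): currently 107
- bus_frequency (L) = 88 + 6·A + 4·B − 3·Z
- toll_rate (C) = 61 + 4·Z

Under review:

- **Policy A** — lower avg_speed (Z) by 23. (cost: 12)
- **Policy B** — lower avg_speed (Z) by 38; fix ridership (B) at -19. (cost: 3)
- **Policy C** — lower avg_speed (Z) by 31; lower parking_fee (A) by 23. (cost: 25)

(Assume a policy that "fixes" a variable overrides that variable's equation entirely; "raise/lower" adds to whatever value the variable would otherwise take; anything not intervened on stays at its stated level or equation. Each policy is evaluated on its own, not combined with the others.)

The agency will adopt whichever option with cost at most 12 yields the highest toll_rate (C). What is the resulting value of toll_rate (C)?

397

Policy A (Z − 23):
  Z = 107 − 23 = 84
  C = 61 + 4·84 = 397
Policy B (Z − 38, B := -19):
  Z = 107 − 38 = 69
  C = 61 + 4·69 = 337
Comparing — Policy A: C=397, Policy B: C=337. Highest is 397 (Policy A).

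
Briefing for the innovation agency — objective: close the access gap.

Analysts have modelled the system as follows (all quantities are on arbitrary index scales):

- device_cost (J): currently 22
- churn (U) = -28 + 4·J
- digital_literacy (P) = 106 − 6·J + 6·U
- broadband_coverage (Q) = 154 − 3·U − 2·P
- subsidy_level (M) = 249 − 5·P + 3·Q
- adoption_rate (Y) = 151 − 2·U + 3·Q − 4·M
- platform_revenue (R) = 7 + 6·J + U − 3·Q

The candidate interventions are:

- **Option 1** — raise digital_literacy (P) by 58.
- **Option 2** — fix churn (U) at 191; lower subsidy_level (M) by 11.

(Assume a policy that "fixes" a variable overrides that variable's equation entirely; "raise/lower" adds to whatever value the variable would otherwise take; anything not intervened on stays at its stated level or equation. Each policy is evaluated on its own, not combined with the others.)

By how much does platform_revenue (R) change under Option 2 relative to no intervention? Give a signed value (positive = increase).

6026

Baseline:
  J = 22
  U = -28 + 4·22 = 60
  P = 106 − 6·22 + 6·60 = 334
  Q = 154 − 3·60 − 2·334 = -694
  R = 7 + 6·22 + 60 − 3·(-694) = 2281
Option 2 (U := 191, M − 11):
  J = 22
  U = 191
  P = 106 − 6·22 + 6·191 = 1120
  Q = 154 − 3·191 − 2·1120 = -2659
  R = 7 + 6·22 + 191 − 3·(-2659) = 8307
Change in R: 8307 − 2281 = 6026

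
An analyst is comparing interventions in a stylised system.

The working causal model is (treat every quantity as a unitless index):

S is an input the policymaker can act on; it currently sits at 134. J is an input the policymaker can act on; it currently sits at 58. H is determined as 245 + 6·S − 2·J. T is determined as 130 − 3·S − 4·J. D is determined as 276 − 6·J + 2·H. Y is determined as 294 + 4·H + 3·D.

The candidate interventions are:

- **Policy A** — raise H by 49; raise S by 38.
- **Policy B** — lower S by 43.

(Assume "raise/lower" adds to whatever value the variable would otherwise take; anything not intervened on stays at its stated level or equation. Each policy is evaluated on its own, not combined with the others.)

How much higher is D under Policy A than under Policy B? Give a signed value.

1070

Policy A (H + 49, S + 38):
  S = 134 + 38 = 172
  J = 58
  H = 245 + 6·172 − 2·58 (+49 from intervention) = 1210
  D = 276 − 6·58 + 2·1210 = 2348
Policy B (S − 43):
  S = 134 − 43 = 91
  J = 58
  H = 245 + 6·91 − 2·58 = 675
  D = 276 − 6·58 + 2·675 = 1278
D: 2348 − 1278 = 1070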